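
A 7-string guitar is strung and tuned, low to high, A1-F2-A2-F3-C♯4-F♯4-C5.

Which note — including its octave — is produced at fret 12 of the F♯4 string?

F♯5

Each fret is one semitone, so F♯4 + 12 = F♯5.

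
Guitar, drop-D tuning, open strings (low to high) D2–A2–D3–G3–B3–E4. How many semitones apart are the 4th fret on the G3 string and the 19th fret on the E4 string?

G3 at fret 4 → B3 (MIDI 59); E4 at fret 19 → B5 (MIDI 83).
59 − 83 = -24, so the two pitches are 24 semitones apart, with B5 the higher.

24 semitones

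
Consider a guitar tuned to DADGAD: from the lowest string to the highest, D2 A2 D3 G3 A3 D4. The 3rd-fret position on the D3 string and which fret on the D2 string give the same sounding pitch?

Fret 3 on D3 is MIDI 50 + 3 = 53 (F3). On the D2 string (open MIDI 38), that pitch is 53 − 38 = fret 15.

15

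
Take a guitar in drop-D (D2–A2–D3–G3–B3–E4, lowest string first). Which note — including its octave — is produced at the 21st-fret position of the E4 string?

Each fret is one semitone, so E4 + 21 = C♯6.

C♯6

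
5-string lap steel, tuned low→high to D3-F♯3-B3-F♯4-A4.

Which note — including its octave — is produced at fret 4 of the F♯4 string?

A♯4

The open F♯4 string plus 4 semitones: F#–G–G#–A–A#.
No B→C boundary is crossed, so the octave stays at 4.
(Equivalently spelled B♭4.)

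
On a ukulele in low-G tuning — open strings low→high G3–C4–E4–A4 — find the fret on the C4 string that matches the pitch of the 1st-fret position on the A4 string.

A4 at fret 1 is A4 + 1 semitone = A#4.
The open C4 string is 9 semitones below the open A4, so the same pitch on the C4 string lies at fret 1 + 9 = 10.

10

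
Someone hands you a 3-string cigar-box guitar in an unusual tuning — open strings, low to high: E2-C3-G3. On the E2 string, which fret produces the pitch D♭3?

D♭3 is 9 semitones above the open E2 (E–F–Gb–G–Ab–A–Bb–B–C–Db), so it sits at fret 9.

9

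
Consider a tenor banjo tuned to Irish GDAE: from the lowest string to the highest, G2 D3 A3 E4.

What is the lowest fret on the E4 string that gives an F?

1

From E4, count semitones up the chromatic scale until reaching F: E–F — 1 step.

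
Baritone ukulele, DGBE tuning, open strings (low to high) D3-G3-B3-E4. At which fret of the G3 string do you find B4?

16

B4 is 16 semitones above the open G3 (G–G#–A–A#–…–A–A#–B), so it sits at fret 16.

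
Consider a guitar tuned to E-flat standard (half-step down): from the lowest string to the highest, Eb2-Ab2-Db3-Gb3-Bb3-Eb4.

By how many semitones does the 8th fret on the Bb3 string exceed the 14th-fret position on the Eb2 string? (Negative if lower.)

Bb3 at fret 8 → Gb4 (MIDI 66); Eb2 at fret 14 → F3 (MIDI 53).
66 − 53 = 13, so the two pitches are 13 semitones apart.

13 semitones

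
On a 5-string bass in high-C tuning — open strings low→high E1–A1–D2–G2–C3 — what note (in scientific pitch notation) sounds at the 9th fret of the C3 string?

A3

Each fret is one semitone, so C3 + 9 = A3.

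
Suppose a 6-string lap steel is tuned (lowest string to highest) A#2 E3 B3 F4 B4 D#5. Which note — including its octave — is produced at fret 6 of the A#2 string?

The open A#2 string plus 6 semitones: A#–B–C–C#–D–D#–E.
The walk passes from B into C once, so the octave number goes from 2 to 3.

E3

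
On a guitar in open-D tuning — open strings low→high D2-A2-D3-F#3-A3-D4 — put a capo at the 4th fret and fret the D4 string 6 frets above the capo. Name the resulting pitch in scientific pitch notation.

The capo raises the open D4 by 4 semitones to F#4; fretting 6 more gives D4 + 4 + 6 = D4 + 10 semitones = C5.

C5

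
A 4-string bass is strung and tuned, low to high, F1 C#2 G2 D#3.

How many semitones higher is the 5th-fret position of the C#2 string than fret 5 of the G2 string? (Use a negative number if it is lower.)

C#2 at fret 5 → F#2 (MIDI 42); G2 at fret 5 → C3 (MIDI 48).
42 − 48 = -6, so the two pitches are 6 semitones apart.

-6 semitones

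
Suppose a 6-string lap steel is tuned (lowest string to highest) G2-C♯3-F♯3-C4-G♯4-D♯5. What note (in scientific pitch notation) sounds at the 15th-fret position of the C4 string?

Each fret is one semitone, so C4 + 15 = D♯5.

D♯5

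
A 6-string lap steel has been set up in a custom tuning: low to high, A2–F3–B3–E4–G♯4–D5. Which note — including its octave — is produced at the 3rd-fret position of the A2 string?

C3

A2 is MIDI 45. Adding 3 gives 48, which is C3.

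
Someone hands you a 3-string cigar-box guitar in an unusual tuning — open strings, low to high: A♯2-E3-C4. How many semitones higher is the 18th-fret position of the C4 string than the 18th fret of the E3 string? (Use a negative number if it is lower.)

8 semitones

C4 at fret 18 → F♯5 (MIDI 78); E3 at fret 18 → A♯4 (MIDI 70).
78 − 70 = 8, so the two pitches are 8 semitones apart.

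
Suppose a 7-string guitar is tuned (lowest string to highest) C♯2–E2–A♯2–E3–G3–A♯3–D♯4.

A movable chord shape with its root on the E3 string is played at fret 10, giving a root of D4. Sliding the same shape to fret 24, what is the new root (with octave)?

Moving from fret 10 to fret 24 shifts the root by 14 semitones.
D4 up 14 semitones is E5.

E5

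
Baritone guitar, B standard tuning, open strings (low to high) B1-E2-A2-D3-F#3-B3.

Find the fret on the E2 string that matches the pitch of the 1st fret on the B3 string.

B3 at fret 1 is B3 + 1 semitone = C4.
The open E2 string is 19 semitones below the open B3, so the same pitch on the E2 string lies at fret 1 + 19 = 20.

20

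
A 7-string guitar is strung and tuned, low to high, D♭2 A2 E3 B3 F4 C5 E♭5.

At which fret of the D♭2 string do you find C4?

C4 is 23 semitones above the open D♭2 (Db–D–Eb–E–…–Bb–B–C), so it sits at fret 23.

23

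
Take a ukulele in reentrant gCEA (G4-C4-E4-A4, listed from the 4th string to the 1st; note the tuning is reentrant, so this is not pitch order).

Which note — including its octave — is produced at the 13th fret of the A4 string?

The open A4 string plus 13 semitones: A–A#–B–C–…–G#–A–A#.
The walk passes from B into C once, so the octave number goes from 4 to 5.

A#5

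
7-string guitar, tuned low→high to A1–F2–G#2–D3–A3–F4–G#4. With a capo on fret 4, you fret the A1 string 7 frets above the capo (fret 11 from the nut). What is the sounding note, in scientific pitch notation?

The capo raises the open A1 by 4 semitones to C#2; fretting 7 more gives A1 + 4 + 7 = A1 + 11 semitones = G#2.
(Also written Ab.)

G#2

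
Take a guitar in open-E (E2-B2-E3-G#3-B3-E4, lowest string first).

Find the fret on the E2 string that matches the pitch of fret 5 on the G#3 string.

G#3 at fret 5 is G#3 + 5 semitones = C#4.
The open E2 string is 16 semitones below the open G#3, so the same pitch on the E2 string lies at fret 5 + 16 = 21.

21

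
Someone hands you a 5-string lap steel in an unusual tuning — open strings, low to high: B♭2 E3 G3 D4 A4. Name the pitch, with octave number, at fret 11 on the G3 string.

G♭4

G3 is MIDI 55. Adding 11 gives 66, which is G♭4.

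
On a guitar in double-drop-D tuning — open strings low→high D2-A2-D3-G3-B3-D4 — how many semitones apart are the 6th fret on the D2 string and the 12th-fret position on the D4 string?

30 semitones

D2 at fret 6 → G♯2 (MIDI 44); D4 at fret 12 → D5 (MIDI 74).
44 − 74 = -30, so the two pitches are 30 semitones apart, with D5 the higher.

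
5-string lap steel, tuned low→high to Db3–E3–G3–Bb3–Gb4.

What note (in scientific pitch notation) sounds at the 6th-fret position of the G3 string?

Db4

The open G3 string plus 6 semitones: G–Ab–A–Bb–B–C–Db.
The walk passes from B into C once, so the octave number goes from 3 to 4.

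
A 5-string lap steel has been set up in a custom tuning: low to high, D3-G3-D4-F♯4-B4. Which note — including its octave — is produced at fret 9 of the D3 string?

Each fret is one semitone, so D3 + 9 = B3.

B3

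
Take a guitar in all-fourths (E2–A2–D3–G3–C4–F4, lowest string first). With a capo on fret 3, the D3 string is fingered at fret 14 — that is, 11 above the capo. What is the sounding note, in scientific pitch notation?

The capo raises the open D3 by 3 semitones to F3; fretting 11 more gives D3 + 3 + 11 = D3 + 14 semitones = E4.

E4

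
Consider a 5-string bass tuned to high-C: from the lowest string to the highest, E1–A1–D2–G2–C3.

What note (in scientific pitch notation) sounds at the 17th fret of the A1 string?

A1 is MIDI 33. Adding 17 gives 50, which is D3.

D3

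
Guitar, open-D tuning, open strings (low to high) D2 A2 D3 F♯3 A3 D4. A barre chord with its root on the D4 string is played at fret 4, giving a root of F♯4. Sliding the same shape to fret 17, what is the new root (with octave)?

G5

Moving from fret 4 to fret 17 shifts the root by 13 semitones.
F♯4 up 13 semitones is G5.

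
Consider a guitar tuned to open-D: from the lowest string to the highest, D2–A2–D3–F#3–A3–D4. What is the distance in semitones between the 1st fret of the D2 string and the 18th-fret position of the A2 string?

D2 at fret 1 → D#2 (MIDI 39); A2 at fret 18 → D#4 (MIDI 63).
39 − 63 = -24, so the two pitches are 24 semitones apart, with D#4 the higher.

24 semitones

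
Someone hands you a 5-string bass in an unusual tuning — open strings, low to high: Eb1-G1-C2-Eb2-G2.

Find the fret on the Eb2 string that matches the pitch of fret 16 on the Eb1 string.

4

Eb1 at fret 16 is Eb1 + 16 semitones = G2.
The open Eb2 string is 12 semitones above the open Eb1, so the same pitch on the Eb2 string lies at fret 16 − 12 = 4.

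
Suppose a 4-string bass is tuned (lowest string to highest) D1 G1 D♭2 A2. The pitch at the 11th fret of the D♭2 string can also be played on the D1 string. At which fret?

Fret 11 on D♭2 is MIDI 37 + 11 = 48 (C3). On the D1 string (open MIDI 26), that pitch is 48 − 26 = fret 22.

22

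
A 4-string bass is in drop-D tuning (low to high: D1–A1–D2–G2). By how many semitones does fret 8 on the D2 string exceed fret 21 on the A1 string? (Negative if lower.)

-8 semitones

D2 at fret 8 → A♯2 (MIDI 46); A1 at fret 21 → F♯3 (MIDI 54).
46 − 54 = -8, so the two pitches are 8 semitones apart.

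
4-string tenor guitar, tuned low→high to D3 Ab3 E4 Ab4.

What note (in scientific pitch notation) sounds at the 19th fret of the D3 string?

The open D3 string plus 19 semitones: D–Eb–E–F–…–G–Ab–A.
The walk passes from B into C once, so the octave number goes from 3 to 4.

A4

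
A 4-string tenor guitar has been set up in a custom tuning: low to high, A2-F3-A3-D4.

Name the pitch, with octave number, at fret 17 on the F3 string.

Bb4

The open F3 string plus 17 semitones: F–Gb–G–Ab–…–Ab–A–Bb.
The walk passes from B into C once, so the octave number goes from 3 to 4.
(Equivalently spelled A#4.)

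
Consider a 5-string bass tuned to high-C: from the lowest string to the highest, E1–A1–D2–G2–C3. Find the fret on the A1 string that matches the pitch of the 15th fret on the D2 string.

20

Fret 15 on D2 is MIDI 38 + 15 = 53 (F3). On the A1 string (open MIDI 33), that pitch is 53 − 33 = fret 20.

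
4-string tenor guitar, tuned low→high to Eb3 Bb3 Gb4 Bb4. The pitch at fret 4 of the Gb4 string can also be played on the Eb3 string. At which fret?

Gb4 at fret 4 is Gb4 + 4 semitones = Bb4.
The open Eb3 string is 15 semitones below the open Gb4, so the same pitch on the Eb3 string lies at fret 4 + 15 = 19.

19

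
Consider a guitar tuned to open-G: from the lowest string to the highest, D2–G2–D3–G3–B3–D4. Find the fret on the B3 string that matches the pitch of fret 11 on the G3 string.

Fret 11 on G3 is MIDI 55 + 11 = 66 (F♯4). On the B3 string (open MIDI 59), that pitch is 66 − 59 = fret 7.

7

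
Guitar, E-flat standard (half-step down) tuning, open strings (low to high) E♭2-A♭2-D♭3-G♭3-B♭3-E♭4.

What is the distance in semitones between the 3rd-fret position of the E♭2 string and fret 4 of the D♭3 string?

11 semitones

E♭2 at fret 3 → G♭2 (MIDI 42); D♭3 at fret 4 → F3 (MIDI 53).
42 − 53 = -11, so the two pitches are 11 semitones apart, with F3 the higher.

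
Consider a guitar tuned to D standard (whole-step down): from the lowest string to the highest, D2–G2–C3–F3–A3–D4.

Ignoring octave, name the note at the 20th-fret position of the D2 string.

A#

The open D2 string plus 20 semitones: D–D#–E–F–…–G#–A–A#.
(Equivalently spelled Bb.)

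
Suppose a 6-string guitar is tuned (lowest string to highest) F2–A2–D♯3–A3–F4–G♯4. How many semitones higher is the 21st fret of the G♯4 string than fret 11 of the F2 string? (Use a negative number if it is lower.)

G♯4 at fret 21 → F6 (MIDI 89); F2 at fret 11 → E3 (MIDI 52).
89 − 52 = 37, so the two pitches are 37 semitones apart.

37 semitones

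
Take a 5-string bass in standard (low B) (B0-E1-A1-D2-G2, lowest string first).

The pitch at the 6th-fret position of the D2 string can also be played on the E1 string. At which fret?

D2 at fret 6 is D2 + 6 semitones = G#2.
The open E1 string is 10 semitones below the open D2, so the same pitch on the E1 string lies at fret 6 + 10 = 16.

16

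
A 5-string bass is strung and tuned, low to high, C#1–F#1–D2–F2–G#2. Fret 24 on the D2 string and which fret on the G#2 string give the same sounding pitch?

D2 at fret 24 is D2 + 24 semitones = D4.
The open G#2 string is 6 semitones above the open D2, so the same pitch on the G#2 string lies at fret 24 − 6 = 18.

18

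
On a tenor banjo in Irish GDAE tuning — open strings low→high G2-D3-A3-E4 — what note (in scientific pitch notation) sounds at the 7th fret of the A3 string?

Each fret is one semitone, so A3 + 7 = E4.

E4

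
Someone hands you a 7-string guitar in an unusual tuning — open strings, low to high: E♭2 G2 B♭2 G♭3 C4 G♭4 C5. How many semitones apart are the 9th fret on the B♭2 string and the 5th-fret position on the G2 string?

B♭2 at fret 9 → G3 (MIDI 55); G2 at fret 5 → C3 (MIDI 48).
55 − 48 = 7, so the two pitches are 7 semitones apart, with G3 the higher.

7 semitones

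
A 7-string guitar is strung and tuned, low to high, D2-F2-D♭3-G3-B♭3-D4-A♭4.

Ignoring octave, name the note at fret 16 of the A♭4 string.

C

Each fret is one semitone, so A♭4 + 16 = C.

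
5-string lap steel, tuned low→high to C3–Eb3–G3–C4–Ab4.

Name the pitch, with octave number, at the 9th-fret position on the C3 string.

The open C3 string plus 9 semitones: C–Db–D–Eb–E–F–Gb–G–Ab–A.
No B→C boundary is crossed, so the octave stays at 3.

A3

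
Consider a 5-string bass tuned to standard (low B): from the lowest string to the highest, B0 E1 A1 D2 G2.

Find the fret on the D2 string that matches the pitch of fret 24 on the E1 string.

E1 at fret 24 is E1 + 24 semitones = E3.
The open D2 string is 10 semitones above the open E1, so the same pitch on the D2 string lies at fret 24 − 10 = 14.

14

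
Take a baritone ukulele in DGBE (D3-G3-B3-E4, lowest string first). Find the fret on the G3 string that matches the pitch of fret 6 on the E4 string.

15

Fret 6 on E4 is MIDI 64 + 6 = 70 (A#4). On the G3 string (open MIDI 55), that pitch is 70 − 55 = fret 15.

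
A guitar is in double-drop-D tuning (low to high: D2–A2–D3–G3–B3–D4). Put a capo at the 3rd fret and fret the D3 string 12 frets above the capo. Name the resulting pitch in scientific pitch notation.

F4

The capo raises the open D3 by 3 semitones to F3; fretting 12 more gives D3 + 3 + 12 = D3 + 15 semitones = F4.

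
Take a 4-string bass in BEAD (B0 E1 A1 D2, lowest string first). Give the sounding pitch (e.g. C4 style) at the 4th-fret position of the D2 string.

F#2

Each fret is one semitone, so D2 + 4 = F#2.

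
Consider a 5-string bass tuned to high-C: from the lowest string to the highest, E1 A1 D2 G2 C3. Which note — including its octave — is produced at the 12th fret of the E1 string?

E2

Each fret is one semitone, so E1 + 12 = E2.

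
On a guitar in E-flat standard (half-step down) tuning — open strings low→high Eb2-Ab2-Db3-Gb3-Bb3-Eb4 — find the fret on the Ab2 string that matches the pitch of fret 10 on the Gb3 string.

20

Gb3 at fret 10 is Gb3 + 10 semitones = E4.
The open Ab2 string is 10 semitones below the open Gb3, so the same pitch on the Ab2 string lies at fret 10 + 10 = 20.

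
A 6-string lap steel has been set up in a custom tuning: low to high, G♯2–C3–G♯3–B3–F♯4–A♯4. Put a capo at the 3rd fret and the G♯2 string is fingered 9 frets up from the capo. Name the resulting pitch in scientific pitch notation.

The capo raises the open G♯2 by 3 semitones to B2; fretting 9 more gives G♯2 + 3 + 9 = G♯2 + 12 semitones = G♯3.
(Also written A♭.)

G♯3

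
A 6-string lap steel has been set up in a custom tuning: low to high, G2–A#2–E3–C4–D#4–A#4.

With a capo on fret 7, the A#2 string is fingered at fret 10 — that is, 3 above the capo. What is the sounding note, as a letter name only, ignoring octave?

G#

The capo raises the open A#2 by 7 semitones to F3; fretting 3 more gives A#2 + 7 + 3 = A#2 + 10 semitones, landing on G#.
(Also written Ab.)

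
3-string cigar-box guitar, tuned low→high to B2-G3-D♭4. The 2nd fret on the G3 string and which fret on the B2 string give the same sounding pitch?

G3 at fret 2 is G3 + 2 semitones = A3.
The open B2 string is 8 semitones below the open G3, so the same pitch on the B2 string lies at fret 2 + 8 = 10.

10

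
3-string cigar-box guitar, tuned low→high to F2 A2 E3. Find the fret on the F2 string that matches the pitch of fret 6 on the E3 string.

17

E3 at fret 6 is E3 + 6 semitones = A#3.
The open F2 string is 11 semitones below the open E3, so the same pitch on the F2 string lies at fret 6 + 11 = 17.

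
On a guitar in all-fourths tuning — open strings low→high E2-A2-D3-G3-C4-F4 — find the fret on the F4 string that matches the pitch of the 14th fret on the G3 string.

4

Fret 14 on G3 is MIDI 55 + 14 = 69 (A4). On the F4 string (open MIDI 65), that pitch is 69 − 65 = fret 4.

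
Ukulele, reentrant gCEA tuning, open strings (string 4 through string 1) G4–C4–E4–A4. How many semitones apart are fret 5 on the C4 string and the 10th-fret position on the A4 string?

14 semitones

C4 at fret 5 → F4 (MIDI 65); A4 at fret 10 → G5 (MIDI 79).
65 − 79 = -14, so the two pitches are 14 semitones apart, with G5 the higher.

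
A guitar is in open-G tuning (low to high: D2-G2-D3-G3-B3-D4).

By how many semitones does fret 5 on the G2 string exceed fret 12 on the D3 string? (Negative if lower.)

-14 semitones

G2 at fret 5 → C3 (MIDI 48); D3 at fret 12 → D4 (MIDI 62).
48 − 62 = -14, so the two pitches are 14 semitones apart.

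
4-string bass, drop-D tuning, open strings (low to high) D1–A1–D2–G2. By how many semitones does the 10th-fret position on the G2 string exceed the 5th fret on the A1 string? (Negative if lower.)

G2 at fret 10 → F3 (MIDI 53); A1 at fret 5 → D2 (MIDI 38).
53 − 38 = 15, so the two pitches are 15 semitones apart.

15 semitones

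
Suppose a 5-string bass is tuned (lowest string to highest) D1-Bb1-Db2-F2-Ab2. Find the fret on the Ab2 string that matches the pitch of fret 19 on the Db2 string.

12

Db2 at fret 19 is Db2 + 19 semitones = Ab3.
The open Ab2 string is 7 semitones above the open Db2, so the same pitch on the Ab2 string lies at fret 19 − 7 = 12.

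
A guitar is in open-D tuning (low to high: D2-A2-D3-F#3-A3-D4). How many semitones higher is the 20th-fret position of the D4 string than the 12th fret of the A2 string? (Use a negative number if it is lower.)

D4 at fret 20 → A#5 (MIDI 82); A2 at fret 12 → A3 (MIDI 57).
82 − 57 = 25, so the two pitches are 25 semitones apart.

25 semitones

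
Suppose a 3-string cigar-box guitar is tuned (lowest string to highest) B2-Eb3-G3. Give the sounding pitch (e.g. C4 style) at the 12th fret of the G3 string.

G4

Each fret is one semitone, so G3 + 12 = G4.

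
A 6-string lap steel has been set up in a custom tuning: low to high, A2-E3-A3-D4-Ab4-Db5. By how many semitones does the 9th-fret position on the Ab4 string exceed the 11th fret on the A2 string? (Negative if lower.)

Ab4 at fret 9 → F5 (MIDI 77); A2 at fret 11 → Ab3 (MIDI 56).
77 − 56 = 21, so the two pitches are 21 semitones apart.

21 semitones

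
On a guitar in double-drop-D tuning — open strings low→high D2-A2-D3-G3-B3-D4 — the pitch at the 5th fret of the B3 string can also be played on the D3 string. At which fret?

B3 at fret 5 is B3 + 5 semitones = E4.
The open D3 string is 9 semitones below the open B3, so the same pitch on the D3 string lies at fret 5 + 9 = 14.

14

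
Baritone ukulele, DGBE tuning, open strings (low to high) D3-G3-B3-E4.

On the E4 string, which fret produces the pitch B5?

19

B5 is 19 semitones above the open E4 (E–F–F#–G–…–A–A#–B), so it sits at fret 19.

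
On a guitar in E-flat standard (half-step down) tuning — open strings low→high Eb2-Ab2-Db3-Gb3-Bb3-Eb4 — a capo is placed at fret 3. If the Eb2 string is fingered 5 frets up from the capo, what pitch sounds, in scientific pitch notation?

B2

The capo raises the open Eb2 by 3 semitones to Gb2; fretting 5 more gives Eb2 + 3 + 5 = Eb2 + 8 semitones = B2.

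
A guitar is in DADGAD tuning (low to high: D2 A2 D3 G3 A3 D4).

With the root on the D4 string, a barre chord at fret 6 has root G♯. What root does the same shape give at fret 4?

F♯

Moving from fret 6 to fret 4 shifts the root by -2 semitones.
G♯ down 2 semitones is F♯.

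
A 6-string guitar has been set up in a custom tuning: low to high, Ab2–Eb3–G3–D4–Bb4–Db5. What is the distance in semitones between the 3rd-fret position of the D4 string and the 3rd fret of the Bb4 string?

D4 at fret 3 → F4 (MIDI 65); Bb4 at fret 3 → Db5 (MIDI 73).
65 − 73 = -8, so the two pitches are 8 semitones apart, with Db5 the higher.

8 semitones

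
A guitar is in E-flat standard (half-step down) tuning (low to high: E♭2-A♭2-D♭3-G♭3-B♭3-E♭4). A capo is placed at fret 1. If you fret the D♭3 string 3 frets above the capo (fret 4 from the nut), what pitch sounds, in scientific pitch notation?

The capo raises the open D♭3 by 1 semitone to D3; fretting 3 more gives D♭3 + 1 + 3 = D♭3 + 4 semitones = F3.

F3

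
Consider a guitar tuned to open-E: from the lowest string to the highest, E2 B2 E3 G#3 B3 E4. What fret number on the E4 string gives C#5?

C#5 is 9 semitones above the open E4 (E–F–F#–G–G#–A–A#–B–C–C#), so it sits at fret 9.

9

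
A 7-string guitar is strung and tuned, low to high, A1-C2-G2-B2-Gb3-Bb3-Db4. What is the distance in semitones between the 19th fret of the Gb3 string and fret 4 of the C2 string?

33 semitones

Gb3 at fret 19 → Db5 (MIDI 73); C2 at fret 4 → E2 (MIDI 40).
73 − 40 = 33, so the two pitches are 33 semitones apart, with Db5 the higher.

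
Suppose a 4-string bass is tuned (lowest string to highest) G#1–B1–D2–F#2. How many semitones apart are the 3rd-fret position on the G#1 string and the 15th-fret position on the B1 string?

15 semitones

G#1 at fret 3 → B1 (MIDI 35); B1 at fret 15 → D3 (MIDI 50).
35 − 50 = -15, so the two pitches are 15 semitones apart, with D3 the higher.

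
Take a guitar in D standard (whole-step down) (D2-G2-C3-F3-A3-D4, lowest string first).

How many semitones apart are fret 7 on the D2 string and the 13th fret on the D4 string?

D2 at fret 7 → A2 (MIDI 45); D4 at fret 13 → D♯5 (MIDI 75).
45 − 75 = -30, so the two pitches are 30 semitones apart, with D♯5 the higher.

30 semitones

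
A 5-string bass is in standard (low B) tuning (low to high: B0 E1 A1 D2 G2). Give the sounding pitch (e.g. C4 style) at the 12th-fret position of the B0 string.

Each fret is one semitone, so B0 + 12 = B1.

B1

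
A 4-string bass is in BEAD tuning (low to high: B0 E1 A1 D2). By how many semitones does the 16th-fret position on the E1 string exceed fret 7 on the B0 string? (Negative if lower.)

14 semitones

E1 at fret 16 → G♯2 (MIDI 44); B0 at fret 7 → F♯1 (MIDI 30).
44 − 30 = 14, so the two pitches are 14 semitones apart.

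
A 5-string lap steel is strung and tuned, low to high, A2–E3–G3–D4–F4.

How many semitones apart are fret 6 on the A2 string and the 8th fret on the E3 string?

9 semitones

A2 at fret 6 → E♭3 (MIDI 51); E3 at fret 8 → C4 (MIDI 60).
51 − 60 = -9, so the two pitches are 9 semitones apart, with C4 the higher.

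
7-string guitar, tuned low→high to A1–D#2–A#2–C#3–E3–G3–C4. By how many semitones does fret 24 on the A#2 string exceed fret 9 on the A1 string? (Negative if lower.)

28 semitones

A#2 at fret 24 → A#4 (MIDI 70); A1 at fret 9 → F#2 (MIDI 42).
70 − 42 = 28, so the two pitches are 28 semitones apart.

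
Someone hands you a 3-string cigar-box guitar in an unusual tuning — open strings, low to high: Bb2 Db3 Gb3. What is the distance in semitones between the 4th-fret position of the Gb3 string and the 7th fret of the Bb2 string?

Gb3 at fret 4 → Bb3 (MIDI 58); Bb2 at fret 7 → F3 (MIDI 53).
58 − 53 = 5, so the two pitches are 5 semitones apart, with Bb3 the higher.

5 semitones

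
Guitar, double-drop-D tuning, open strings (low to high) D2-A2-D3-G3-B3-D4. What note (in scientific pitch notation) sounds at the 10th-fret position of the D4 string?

C5

D4 is MIDI 62. Adding 10 gives 72, which is C5.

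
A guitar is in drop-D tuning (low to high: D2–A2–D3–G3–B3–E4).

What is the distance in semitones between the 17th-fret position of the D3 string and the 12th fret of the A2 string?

D3 at fret 17 → G4 (MIDI 67); A2 at fret 12 → A3 (MIDI 57).
67 − 57 = 10, so the two pitches are 10 semitones apart, with G4 the higher.

10 semitones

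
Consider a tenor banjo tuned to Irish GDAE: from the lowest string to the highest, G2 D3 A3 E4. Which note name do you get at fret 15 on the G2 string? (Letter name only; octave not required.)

Each fret is one semitone, so G2 + 15 = A#.

A#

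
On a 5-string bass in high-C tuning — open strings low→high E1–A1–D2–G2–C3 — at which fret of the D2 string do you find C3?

C3 is 10 semitones above the open D2 (D–D#–E–F–…–A#–B–C), so it sits at fret 10.

10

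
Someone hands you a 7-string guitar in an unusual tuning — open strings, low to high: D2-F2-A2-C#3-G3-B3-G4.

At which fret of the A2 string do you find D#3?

D#3 is 6 semitones above the open A2 (A–A#–B–C–C#–D–D#), so it sits at fret 6.

6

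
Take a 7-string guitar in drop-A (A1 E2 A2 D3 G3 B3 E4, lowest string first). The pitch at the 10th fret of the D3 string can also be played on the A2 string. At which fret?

Fret 10 on D3 is MIDI 50 + 10 = 60 (C4). On the A2 string (open MIDI 45), that pitch is 60 − 45 = fret 15.

15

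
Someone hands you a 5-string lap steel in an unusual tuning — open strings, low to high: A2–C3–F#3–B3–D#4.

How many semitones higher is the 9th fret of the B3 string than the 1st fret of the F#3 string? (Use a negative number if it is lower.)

13 semitones

B3 at fret 9 → G#4 (MIDI 68); F#3 at fret 1 → G3 (MIDI 55).
68 − 55 = 13, so the two pitches are 13 semitones apart.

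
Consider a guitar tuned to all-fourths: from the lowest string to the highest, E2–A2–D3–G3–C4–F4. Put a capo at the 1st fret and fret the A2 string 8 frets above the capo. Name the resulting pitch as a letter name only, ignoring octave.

The capo raises the open A2 by 1 semitone to A♯2; fretting 8 more gives A2 + 1 + 8 = A2 + 9 semitones, landing on F♯.

F♯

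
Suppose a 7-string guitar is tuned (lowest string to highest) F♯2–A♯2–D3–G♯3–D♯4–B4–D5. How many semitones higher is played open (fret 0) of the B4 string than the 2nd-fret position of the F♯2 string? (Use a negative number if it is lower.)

27 semitones

B4 at fret 0 → B4 (MIDI 71); F♯2 at fret 2 → G♯2 (MIDI 44).
71 − 44 = 27, so the two pitches are 27 semitones apart.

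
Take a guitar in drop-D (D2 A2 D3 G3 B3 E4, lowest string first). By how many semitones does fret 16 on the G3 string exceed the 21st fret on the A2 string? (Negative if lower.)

5 semitones

G3 at fret 16 → B4 (MIDI 71); A2 at fret 21 → F♯4 (MIDI 66).
71 − 66 = 5, so the two pitches are 5 semitones apart.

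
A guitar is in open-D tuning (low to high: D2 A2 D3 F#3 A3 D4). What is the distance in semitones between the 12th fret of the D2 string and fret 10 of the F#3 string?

14 semitones

D2 at fret 12 → D3 (MIDI 50); F#3 at fret 10 → E4 (MIDI 64).
50 − 64 = -14, so the two pitches are 14 semitones apart, with E4 the higher.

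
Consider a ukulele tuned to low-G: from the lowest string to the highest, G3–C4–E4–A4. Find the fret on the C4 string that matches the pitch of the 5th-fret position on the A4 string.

14

A4 at fret 5 is A4 + 5 semitones = D5.
The open C4 string is 9 semitones below the open A4, so the same pitch on the C4 string lies at fret 5 + 9 = 14.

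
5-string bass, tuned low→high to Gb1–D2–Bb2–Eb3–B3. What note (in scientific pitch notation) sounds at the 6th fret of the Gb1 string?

C2

Gb1 is MIDI 30. Adding 6 gives 36, which is C2.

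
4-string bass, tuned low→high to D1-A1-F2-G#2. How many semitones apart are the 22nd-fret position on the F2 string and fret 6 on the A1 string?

24 semitones

F2 at fret 22 → D#4 (MIDI 63); A1 at fret 6 → D#2 (MIDI 39).
63 − 39 = 24, so the two pitches are 24 semitones apart, with D#4 the higher.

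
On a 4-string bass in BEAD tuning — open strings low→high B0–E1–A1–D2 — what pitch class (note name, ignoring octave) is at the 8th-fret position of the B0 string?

G

Each fret is one semitone, so B0 + 8 = G.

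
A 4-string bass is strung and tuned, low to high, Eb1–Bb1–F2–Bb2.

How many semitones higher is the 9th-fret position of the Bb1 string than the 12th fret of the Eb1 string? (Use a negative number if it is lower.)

4 semitones

Bb1 at fret 9 → G2 (MIDI 43); Eb1 at fret 12 → Eb2 (MIDI 39).
43 − 39 = 4, so the two pitches are 4 semitones apart.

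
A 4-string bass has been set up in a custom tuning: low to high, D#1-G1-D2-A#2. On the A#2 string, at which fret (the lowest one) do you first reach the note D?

4

From A#2, count semitones up the chromatic scale until reaching D: A#–B–C–C#–D — 4 steps.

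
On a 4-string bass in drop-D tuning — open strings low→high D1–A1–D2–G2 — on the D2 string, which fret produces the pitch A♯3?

20

A♯3 is 20 semitones above the open D2 (D–D#–E–F–…–G#–A–A#), so it sits at fret 20.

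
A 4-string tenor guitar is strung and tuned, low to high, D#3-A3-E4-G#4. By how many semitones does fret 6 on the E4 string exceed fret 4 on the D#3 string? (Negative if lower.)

E4 at fret 6 → A#4 (MIDI 70); D#3 at fret 4 → G3 (MIDI 55).
70 − 55 = 15, so the two pitches are 15 semitones apart.

15 semitones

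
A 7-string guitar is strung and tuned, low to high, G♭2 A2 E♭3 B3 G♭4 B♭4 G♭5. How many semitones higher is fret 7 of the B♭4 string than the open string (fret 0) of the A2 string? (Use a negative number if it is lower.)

32 semitones

B♭4 at fret 7 → F5 (MIDI 77); A2 at fret 0 → A2 (MIDI 45).
77 − 45 = 32, so the two pitches are 32 semitones apart.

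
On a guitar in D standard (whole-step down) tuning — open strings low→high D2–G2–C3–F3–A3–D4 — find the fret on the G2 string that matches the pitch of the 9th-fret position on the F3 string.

Fret 9 on F3 is MIDI 53 + 9 = 62 (D4). On the G2 string (open MIDI 43), that pitch is 62 − 43 = fret 19.

19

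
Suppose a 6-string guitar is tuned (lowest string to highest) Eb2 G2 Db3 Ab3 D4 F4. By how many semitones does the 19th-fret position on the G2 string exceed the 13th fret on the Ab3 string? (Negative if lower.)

-7 semitones

G2 at fret 19 → D4 (MIDI 62); Ab3 at fret 13 → A4 (MIDI 69).
62 − 69 = -7, so the two pitches are 7 semitones apart.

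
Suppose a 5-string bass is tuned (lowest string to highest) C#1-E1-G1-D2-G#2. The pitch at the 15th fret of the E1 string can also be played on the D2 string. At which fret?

5

Fret 15 on E1 is MIDI 28 + 15 = 43 (G2). On the D2 string (open MIDI 38), that pitch is 43 − 38 = fret 5.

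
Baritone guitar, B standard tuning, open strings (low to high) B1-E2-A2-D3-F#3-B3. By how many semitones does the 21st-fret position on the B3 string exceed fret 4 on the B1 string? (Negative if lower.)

41 semitones

B3 at fret 21 → G#5 (MIDI 80); B1 at fret 4 → D#2 (MIDI 39).
80 − 39 = 41, so the two pitches are 41 semitones apart.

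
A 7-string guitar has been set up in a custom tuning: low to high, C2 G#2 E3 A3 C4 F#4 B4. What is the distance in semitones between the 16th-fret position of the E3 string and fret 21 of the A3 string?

E3 at fret 16 → G#4 (MIDI 68); A3 at fret 21 → F#5 (MIDI 78).
68 − 78 = -10, so the two pitches are 10 semitones apart, with F#5 the higher.

10 semitones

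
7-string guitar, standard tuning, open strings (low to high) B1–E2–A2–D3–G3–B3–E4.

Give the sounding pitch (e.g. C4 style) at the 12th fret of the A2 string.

A2 is MIDI 45. Adding 12 gives 57, which is A3.

A3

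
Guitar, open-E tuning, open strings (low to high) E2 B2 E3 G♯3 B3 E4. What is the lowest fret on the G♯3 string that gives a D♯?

7

From G♯3, count semitones up the chromatic scale until reaching D♯: G#–A–A#–B–C–C#–D–D# — 7 steps.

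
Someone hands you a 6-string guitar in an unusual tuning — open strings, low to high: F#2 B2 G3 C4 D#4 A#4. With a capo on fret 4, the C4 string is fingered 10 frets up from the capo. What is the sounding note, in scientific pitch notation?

D5

The capo raises the open C4 by 4 semitones to E4; fretting 10 more gives C4 + 4 + 10 = C4 + 14 semitones = D5.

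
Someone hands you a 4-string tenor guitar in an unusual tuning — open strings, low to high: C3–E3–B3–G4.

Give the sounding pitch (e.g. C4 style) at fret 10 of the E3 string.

E3 is MIDI 52. Adding 10 gives 62, which is D4.

D4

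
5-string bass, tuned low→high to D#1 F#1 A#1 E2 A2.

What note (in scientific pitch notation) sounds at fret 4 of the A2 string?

C#3

The open A2 string plus 4 semitones: A–A#–B–C–C#.
The walk passes from B into C once, so the octave number goes from 2 to 3.
(Equivalently spelled Db3.)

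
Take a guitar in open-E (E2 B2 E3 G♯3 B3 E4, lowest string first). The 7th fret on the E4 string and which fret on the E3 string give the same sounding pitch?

19

E4 at fret 7 is E4 + 7 semitones = B4.
The open E3 string is 12 semitones below the open E4, so the same pitch on the E3 string lies at fret 7 + 12 = 19.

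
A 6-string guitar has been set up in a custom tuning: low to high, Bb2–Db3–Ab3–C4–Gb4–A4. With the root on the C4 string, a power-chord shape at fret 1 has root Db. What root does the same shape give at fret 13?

Db

Moving from fret 1 to fret 13 shifts the root by 12 semitones.
Db up 12 semitones is Db.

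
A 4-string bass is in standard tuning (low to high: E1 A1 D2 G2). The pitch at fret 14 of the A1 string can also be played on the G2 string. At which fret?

4

A1 at fret 14 is A1 + 14 semitones = B2.
The open G2 string is 10 semitones above the open A1, so the same pitch on the G2 string lies at fret 14 − 10 = 4.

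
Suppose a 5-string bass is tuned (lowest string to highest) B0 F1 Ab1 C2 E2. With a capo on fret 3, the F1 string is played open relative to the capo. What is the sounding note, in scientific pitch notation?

The capo raises the open F1 by 3 semitones to Ab1; fretting 0 more gives F1 + 3 + 0 = F1 + 3 semitones = Ab1.

Ab1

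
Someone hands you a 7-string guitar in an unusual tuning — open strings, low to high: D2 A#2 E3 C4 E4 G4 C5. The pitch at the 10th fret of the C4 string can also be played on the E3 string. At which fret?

C4 at fret 10 is C4 + 10 semitones = A#4.
The open E3 string is 8 semitones below the open C4, so the same pitch on the E3 string lies at fret 10 + 8 = 18.

18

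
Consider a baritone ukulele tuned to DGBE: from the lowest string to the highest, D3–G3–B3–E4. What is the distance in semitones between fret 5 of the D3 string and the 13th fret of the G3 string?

D3 at fret 5 → G3 (MIDI 55); G3 at fret 13 → G#4 (MIDI 68).
55 − 68 = -13, so the two pitches are 13 semitones apart, with G#4 the higher.

13 semitones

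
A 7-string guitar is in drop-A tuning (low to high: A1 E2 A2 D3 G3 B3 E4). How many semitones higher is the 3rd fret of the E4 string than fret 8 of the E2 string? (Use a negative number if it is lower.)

19 semitones

E4 at fret 3 → G4 (MIDI 67); E2 at fret 8 → C3 (MIDI 48).
67 − 48 = 19, so the two pitches are 19 semitones apart.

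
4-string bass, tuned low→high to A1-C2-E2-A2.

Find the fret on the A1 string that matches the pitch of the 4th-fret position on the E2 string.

E2 at fret 4 is E2 + 4 semitones = Ab2.
The open A1 string is 7 semitones below the open E2, so the same pitch on the A1 string lies at fret 4 + 7 = 11.

11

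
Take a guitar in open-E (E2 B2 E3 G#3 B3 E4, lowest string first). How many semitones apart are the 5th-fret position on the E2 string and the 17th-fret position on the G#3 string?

E2 at fret 5 → A2 (MIDI 45); G#3 at fret 17 → C#5 (MIDI 73).
45 − 73 = -28, so the two pitches are 28 semitones apart, with C#5 the higher.

28 semitones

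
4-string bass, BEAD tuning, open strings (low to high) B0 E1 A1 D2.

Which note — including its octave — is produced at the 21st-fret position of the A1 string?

F#3

Each fret is one semitone, so A1 + 21 = F#3.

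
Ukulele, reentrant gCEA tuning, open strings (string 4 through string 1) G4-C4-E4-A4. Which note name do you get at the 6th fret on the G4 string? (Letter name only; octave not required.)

C#

Each fret is one semitone, so G4 + 6 = C#.
(Equivalently spelled Db.)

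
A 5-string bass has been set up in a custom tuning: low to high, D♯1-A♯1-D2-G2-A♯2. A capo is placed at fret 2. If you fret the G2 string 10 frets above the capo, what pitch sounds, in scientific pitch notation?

The capo raises the open G2 by 2 semitones to A2; fretting 10 more gives G2 + 2 + 10 = G2 + 12 semitones = G3.

G3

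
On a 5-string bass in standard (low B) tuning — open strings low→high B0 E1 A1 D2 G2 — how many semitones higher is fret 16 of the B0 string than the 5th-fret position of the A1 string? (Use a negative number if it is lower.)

B0 at fret 16 → D#2 (MIDI 39); A1 at fret 5 → D2 (MIDI 38).
39 − 38 = 1, so the two pitches are 1 semitone apart.

1 semitone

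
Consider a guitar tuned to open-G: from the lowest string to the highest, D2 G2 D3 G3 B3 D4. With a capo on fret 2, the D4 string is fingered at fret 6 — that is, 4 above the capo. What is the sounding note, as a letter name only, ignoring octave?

The capo raises the open D4 by 2 semitones to E4; fretting 4 more gives D4 + 2 + 4 = D4 + 6 semitones, landing on G#.

G#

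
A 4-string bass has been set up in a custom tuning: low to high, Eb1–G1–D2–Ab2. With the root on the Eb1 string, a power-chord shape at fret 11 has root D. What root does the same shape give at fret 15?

Moving from fret 11 to fret 15 shifts the root by 4 semitones.
D up 4 semitones is Gb.

Gb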